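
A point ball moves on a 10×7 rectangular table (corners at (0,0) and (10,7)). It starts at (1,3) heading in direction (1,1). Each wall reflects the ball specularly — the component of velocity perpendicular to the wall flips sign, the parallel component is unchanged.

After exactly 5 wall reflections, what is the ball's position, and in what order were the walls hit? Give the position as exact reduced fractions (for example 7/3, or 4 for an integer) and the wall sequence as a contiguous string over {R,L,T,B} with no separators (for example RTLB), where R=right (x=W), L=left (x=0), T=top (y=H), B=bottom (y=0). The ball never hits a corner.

1. t=4 → T at (5,7); v=(1,-1)
2. t=5 → R at (10,2); v=(-1,-1)
3. t=2 → B at (8,0); v=(-1,1)
4. t=7 → T at (1,7); v=(-1,-1)
5. t=1 → L at (0,6); v=(1,-1)

Final position: (0,6)
Wall sequence: TRBTL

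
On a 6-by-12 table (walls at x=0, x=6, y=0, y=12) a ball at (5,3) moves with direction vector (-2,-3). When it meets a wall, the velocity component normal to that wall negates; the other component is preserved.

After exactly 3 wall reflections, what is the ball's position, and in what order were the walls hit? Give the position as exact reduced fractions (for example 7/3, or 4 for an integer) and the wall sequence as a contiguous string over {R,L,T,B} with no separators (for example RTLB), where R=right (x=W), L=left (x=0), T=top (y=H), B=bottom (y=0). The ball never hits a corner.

Final position: (5,12)
Wall sequence: BLT

1. t=1 → B at (3,0); v=(-2,3)
2. t=3/2 → L at (0,9/2); v=(2,3)
3. t=5/2 → T at (5,12); v=(2,-3)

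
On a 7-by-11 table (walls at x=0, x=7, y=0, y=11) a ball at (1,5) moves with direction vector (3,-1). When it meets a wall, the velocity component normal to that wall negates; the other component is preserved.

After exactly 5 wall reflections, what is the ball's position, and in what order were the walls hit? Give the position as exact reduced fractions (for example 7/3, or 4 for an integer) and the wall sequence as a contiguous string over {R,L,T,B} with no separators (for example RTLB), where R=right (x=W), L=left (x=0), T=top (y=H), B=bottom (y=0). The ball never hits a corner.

1. t=2 → R at (7,3); v=(-3,-1)
2. t=7/3 → L at (0,2/3); v=(3,-1)
3. t=2/3 → B at (2,0); v=(3,1)
4. t=5/3 → R at (7,5/3); v=(-3,1)
5. t=7/3 → L at (0,4); v=(3,1)

Final position: (0,4)
Wall sequence: RLBRL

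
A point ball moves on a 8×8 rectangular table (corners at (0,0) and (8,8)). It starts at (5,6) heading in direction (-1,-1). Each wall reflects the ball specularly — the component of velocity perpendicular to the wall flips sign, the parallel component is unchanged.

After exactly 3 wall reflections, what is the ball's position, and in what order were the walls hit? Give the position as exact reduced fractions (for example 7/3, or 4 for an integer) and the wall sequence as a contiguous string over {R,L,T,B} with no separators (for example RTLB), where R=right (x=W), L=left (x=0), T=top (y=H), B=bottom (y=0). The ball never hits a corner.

1. t=5 → L at (0,1); v=(1,-1)
2. t=1 → B at (1,0); v=(1,1)
3. t=7 → R at (8,7); v=(-1,1)

Final position: (8,7)
Wall sequence: LBR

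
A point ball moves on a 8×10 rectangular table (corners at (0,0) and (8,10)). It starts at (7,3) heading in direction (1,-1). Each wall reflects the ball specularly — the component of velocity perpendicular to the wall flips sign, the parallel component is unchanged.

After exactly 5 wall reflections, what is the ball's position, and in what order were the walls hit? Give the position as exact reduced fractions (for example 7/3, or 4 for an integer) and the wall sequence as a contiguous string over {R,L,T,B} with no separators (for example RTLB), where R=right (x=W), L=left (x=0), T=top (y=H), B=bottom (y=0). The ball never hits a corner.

1. t=1 → R at (8,2); v=(-1,-1)
2. t=2 → B at (6,0); v=(-1,1)
3. t=6 → L at (0,6); v=(1,1)
4. t=4 → T at (4,10); v=(1,-1)
5. t=4 → R at (8,6); v=(-1,-1)

Final position: (8,6)
Wall sequence: RBLTR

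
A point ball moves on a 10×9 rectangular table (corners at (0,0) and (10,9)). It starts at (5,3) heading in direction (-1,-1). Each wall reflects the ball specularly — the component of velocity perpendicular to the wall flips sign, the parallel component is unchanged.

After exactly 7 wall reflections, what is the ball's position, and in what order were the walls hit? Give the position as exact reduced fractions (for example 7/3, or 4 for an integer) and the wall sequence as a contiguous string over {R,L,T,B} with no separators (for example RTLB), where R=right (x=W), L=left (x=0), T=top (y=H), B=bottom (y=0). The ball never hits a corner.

1. t=3 → B at (2,0); v=(-1,1)
2. t=2 → L at (0,2); v=(1,1)
3. t=7 → T at (7,9); v=(1,-1)
4. t=3 → R at (10,6); v=(-1,-1)
5. t=6 → B at (4,0); v=(-1,1)
6. t=4 → L at (0,4); v=(1,1)
7. t=5 → T at (5,9); v=(1,-1)

Final position: (5,9)
Wall sequence: BLTRBLT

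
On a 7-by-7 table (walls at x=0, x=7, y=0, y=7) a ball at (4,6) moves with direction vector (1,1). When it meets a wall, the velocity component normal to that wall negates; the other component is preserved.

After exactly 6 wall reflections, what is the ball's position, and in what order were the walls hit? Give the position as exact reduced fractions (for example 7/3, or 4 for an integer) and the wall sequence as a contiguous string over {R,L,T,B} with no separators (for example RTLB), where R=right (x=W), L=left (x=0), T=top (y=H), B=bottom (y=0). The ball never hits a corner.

1. t=1 → T at (5,7); v=(1,-1)
2. t=2 → R at (7,5); v=(-1,-1)
3. t=5 → B at (2,0); v=(-1,1)
4. t=2 → L at (0,2); v=(1,1)
5. t=5 → T at (5,7); v=(1,-1)
6. t=2 → R at (7,5); v=(-1,-1)

Final position: (7,5)
Wall sequence: TRBLTR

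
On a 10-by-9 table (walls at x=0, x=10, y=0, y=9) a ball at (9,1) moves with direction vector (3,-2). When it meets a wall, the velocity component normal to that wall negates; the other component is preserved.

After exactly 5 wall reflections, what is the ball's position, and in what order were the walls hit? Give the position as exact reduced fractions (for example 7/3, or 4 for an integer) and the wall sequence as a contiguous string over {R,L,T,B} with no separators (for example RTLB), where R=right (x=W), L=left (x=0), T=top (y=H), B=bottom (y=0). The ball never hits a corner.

1. t=1/3 → R at (10,1/3); v=(-3,-2)
2. t=1/6 → B at (19/2,0); v=(-3,2)
3. t=19/6 → L at (0,19/3); v=(3,2)
4. t=4/3 → T at (4,9); v=(3,-2)
5. t=2 → R at (10,5); v=(-3,-2)

Final position: (10,5)
Wall sequence: RBLTR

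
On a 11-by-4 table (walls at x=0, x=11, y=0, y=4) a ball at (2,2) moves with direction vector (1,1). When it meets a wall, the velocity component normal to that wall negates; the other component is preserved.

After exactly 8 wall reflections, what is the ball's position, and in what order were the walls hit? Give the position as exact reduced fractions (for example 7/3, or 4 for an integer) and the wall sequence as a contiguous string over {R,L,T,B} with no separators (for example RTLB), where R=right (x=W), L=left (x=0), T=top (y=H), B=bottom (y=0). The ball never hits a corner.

1. t=2 → T at (4,4); v=(1,-1)
2. t=4 → B at (8,0); v=(1,1)
3. t=3 → R at (11,3); v=(-1,1)
4. t=1 → T at (10,4); v=(-1,-1)
5. t=4 → B at (6,0); v=(-1,1)
6. t=4 → T at (2,4); v=(-1,-1)
7. t=2 → L at (0,2); v=(1,-1)
8. t=2 → B at (2,0); v=(1,1)

Final position: (2,0)
Wall sequence: TBRTBTLB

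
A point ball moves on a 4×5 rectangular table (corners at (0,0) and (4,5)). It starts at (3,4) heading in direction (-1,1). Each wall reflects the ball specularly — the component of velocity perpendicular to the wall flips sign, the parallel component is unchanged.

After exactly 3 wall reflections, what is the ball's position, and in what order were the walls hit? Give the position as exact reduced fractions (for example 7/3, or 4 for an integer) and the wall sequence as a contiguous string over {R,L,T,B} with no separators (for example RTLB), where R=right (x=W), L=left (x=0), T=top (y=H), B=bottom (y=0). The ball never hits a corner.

Final position: (3,0)
Wall sequence: TLB

1. t=1 → T at (2,5); v=(-1,-1)
2. t=2 → L at (0,3); v=(1,-1)
3. t=3 → B at (3,0); v=(1,1)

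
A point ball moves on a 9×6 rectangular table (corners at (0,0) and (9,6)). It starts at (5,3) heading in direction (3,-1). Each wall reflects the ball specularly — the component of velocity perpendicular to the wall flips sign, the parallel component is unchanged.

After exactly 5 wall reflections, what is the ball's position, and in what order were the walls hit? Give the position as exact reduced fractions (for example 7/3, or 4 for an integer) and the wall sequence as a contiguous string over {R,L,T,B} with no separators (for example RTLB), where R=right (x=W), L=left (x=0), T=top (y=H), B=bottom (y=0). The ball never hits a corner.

Final position: (4,6)
Wall sequence: RBLRT

1. t=4/3 → R at (9,5/3); v=(-3,-1)
2. t=5/3 → B at (4,0); v=(-3,1)
3. t=4/3 → L at (0,4/3); v=(3,1)
4. t=3 → R at (9,13/3); v=(-3,1)
5. t=5/3 → T at (4,6); v=(-3,-1)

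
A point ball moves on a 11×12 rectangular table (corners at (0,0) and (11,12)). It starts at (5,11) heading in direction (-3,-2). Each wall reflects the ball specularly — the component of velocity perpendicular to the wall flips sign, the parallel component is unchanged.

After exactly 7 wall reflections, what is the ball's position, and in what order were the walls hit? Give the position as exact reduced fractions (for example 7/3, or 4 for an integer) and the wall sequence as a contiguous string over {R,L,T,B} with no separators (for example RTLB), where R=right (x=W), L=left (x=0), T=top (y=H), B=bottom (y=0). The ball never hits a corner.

Final position: (0,7/3)
Wall sequence: LRBLTRL

1. t=5/3 → L at (0,23/3); v=(3,-2)
2. t=11/3 → R at (11,1/3); v=(-3,-2)
3. t=1/6 → B at (21/2,0); v=(-3,2)
4. t=7/2 → L at (0,7); v=(3,2)
5. t=5/2 → T at (15/2,12); v=(3,-2)
6. t=7/6 → R at (11,29/3); v=(-3,-2)
7. t=11/3 → L at (0,7/3); v=(3,-2)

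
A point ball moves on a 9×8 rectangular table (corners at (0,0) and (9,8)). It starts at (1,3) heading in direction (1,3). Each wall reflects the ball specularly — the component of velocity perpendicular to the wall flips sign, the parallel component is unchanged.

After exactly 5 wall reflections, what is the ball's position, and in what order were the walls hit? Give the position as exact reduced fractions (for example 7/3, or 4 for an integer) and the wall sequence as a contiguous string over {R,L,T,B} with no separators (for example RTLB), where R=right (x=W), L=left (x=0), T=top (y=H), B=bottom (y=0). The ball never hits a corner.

Final position: (22/3,0)
Wall sequence: TBTRB

1. t=5/3 → T at (8/3,8); v=(1,-3)
2. t=8/3 → B at (16/3,0); v=(1,3)
3. t=8/3 → T at (8,8); v=(1,-3)
4. t=1 → R at (9,5); v=(-1,-3)
5. t=5/3 → B at (22/3,0); v=(-1,3)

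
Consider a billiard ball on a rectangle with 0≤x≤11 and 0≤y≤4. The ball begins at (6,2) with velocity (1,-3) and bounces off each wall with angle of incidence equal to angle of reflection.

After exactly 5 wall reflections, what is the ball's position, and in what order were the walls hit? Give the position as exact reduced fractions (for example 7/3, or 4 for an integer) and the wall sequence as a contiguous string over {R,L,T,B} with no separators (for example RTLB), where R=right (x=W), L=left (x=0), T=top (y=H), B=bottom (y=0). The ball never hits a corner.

Final position: (11,3)
Wall sequence: BTBTR

1. t=2/3 → B at (20/3,0); v=(1,3)
2. t=4/3 → T at (8,4); v=(1,-3)
3. t=4/3 → B at (28/3,0); v=(1,3)
4. t=4/3 → T at (32/3,4); v=(1,-3)
5. t=1/3 → R at (11,3); v=(-1,-3)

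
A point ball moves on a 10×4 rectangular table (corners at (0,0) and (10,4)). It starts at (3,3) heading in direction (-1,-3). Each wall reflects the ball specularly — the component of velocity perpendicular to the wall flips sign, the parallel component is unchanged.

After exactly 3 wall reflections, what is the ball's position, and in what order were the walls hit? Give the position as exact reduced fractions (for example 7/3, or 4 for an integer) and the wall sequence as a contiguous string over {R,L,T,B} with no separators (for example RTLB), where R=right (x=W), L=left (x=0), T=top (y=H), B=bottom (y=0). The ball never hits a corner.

1. t=1 → B at (2,0); v=(-1,3)
2. t=4/3 → T at (2/3,4); v=(-1,-3)
3. t=2/3 → L at (0,2); v=(1,-3)

Final position: (0,2)
Wall sequence: BTL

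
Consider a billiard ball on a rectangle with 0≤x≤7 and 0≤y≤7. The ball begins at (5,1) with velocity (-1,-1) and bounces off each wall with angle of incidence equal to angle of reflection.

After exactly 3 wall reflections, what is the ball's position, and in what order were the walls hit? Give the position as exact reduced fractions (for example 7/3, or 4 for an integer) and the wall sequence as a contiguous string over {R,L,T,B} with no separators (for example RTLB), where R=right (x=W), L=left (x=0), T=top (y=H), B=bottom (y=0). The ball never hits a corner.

1. t=1 → B at (4,0); v=(-1,1)
2. t=4 → L at (0,4); v=(1,1)
3. t=3 → T at (3,7); v=(1,-1)

Final position: (3,7)
Wall sequence: BLT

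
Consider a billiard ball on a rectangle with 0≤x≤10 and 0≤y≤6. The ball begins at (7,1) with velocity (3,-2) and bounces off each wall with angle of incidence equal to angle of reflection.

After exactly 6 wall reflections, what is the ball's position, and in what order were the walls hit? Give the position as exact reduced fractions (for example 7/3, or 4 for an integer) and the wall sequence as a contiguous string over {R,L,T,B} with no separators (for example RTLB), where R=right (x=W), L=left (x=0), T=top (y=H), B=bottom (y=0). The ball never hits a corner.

Final position: (10,7/3)
Wall sequence: BRTLBR

1. t=1/2 → B at (17/2,0); v=(3,2)
2. t=1/2 → R at (10,1); v=(-3,2)
3. t=5/2 → T at (5/2,6); v=(-3,-2)
4. t=5/6 → L at (0,13/3); v=(3,-2)
5. t=13/6 → B at (13/2,0); v=(3,2)
6. t=7/6 → R at (10,7/3); v=(-3,2)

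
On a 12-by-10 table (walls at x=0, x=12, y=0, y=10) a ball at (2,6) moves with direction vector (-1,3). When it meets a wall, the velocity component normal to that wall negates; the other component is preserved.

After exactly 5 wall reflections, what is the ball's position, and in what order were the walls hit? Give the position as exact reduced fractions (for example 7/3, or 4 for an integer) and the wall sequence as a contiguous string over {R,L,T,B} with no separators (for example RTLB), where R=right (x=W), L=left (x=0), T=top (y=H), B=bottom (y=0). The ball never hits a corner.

1. t=4/3 → T at (2/3,10); v=(-1,-3)
2. t=2/3 → L at (0,8); v=(1,-3)
3. t=8/3 → B at (8/3,0); v=(1,3)
4. t=10/3 → T at (6,10); v=(1,-3)
5. t=10/3 → B at (28/3,0); v=(1,3)

Final position: (28/3,0)
Wall sequence: TLBTB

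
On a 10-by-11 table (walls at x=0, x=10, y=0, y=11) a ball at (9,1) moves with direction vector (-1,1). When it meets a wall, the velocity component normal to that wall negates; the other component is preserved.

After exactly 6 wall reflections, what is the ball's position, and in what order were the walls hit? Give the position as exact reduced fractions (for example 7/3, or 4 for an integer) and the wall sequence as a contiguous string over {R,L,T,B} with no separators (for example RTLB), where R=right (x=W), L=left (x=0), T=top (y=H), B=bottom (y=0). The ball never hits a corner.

1. t=9 → L at (0,10); v=(1,1)
2. t=1 → T at (1,11); v=(1,-1)
3. t=9 → R at (10,2); v=(-1,-1)
4. t=2 → B at (8,0); v=(-1,1)
5. t=8 → L at (0,8); v=(1,1)
6. t=3 → T at (3,11); v=(1,-1)

Final position: (3,11)
Wall sequence: LTRBLT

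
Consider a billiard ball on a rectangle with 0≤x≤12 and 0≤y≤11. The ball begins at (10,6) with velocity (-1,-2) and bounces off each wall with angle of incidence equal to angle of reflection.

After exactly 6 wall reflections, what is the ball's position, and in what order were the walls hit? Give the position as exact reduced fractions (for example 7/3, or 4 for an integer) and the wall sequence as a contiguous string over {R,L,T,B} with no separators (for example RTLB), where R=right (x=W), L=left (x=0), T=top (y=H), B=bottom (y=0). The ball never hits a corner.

1. t=3 → B at (7,0); v=(-1,2)
2. t=11/2 → T at (3/2,11); v=(-1,-2)
3. t=3/2 → L at (0,8); v=(1,-2)
4. t=4 → B at (4,0); v=(1,2)
5. t=11/2 → T at (19/2,11); v=(1,-2)
6. t=5/2 → R at (12,6); v=(-1,-2)

Final position: (12,6)
Wall sequence: BTLBTR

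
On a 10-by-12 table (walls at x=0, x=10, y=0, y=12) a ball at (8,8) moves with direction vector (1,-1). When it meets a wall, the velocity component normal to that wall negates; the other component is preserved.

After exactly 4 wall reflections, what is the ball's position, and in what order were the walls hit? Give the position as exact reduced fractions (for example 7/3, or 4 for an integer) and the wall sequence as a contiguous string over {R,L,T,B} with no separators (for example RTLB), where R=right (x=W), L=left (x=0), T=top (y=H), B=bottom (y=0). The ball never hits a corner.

Final position: (8,12)
Wall sequence: RBLT

1. t=2 → R at (10,6); v=(-1,-1)
2. t=6 → B at (4,0); v=(-1,1)
3. t=4 → L at (0,4); v=(1,1)
4. t=8 → T at (8,12); v=(1,-1)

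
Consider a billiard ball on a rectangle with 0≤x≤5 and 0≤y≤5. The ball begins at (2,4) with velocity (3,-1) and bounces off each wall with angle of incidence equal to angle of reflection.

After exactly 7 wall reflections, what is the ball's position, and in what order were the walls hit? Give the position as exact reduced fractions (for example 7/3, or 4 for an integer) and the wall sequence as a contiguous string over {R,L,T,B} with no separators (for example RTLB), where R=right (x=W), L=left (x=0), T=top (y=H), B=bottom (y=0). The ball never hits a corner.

1. t=1 → R at (5,3); v=(-3,-1)
2. t=5/3 → L at (0,4/3); v=(3,-1)
3. t=4/3 → B at (4,0); v=(3,1)
4. t=1/3 → R at (5,1/3); v=(-3,1)
5. t=5/3 → L at (0,2); v=(3,1)
6. t=5/3 → R at (5,11/3); v=(-3,1)
7. t=4/3 → T at (1,5); v=(-3,-1)

Final position: (1,5)
Wall sequence: RLBRLRT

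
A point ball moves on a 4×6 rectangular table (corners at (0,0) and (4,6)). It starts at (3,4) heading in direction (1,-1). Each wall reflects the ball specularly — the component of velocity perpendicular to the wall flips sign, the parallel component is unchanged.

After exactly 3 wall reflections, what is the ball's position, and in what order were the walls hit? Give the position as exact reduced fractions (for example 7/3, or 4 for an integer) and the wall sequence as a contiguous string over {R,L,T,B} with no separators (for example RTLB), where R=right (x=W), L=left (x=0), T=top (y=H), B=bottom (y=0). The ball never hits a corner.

1. t=1 → R at (4,3); v=(-1,-1)
2. t=3 → B at (1,0); v=(-1,1)
3. t=1 → L at (0,1); v=(1,1)

Final position: (0,1)
Wall sequence: RBL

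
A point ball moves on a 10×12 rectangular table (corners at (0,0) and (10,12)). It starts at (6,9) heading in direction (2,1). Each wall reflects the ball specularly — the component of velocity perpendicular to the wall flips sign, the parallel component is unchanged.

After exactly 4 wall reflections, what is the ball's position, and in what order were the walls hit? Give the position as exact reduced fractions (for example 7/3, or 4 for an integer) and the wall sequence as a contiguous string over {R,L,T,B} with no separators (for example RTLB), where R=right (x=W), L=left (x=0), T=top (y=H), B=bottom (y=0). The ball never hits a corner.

1. t=2 → R at (10,11); v=(-2,1)
2. t=1 → T at (8,12); v=(-2,-1)
3. t=4 → L at (0,8); v=(2,-1)
4. t=5 → R at (10,3); v=(-2,-1)

Final position: (10,3)
Wall sequence: RTLR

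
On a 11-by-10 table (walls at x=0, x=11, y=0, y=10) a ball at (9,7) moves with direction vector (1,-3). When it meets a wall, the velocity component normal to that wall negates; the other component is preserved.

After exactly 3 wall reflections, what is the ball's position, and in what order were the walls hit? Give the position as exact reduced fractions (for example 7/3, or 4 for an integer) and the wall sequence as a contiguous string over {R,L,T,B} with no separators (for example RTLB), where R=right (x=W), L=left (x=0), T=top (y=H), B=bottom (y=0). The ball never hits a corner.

1. t=2 → R at (11,1); v=(-1,-3)
2. t=1/3 → B at (32/3,0); v=(-1,3)
3. t=10/3 → T at (22/3,10); v=(-1,-3)

Final position: (22/3,10)
Wall sequence: RBT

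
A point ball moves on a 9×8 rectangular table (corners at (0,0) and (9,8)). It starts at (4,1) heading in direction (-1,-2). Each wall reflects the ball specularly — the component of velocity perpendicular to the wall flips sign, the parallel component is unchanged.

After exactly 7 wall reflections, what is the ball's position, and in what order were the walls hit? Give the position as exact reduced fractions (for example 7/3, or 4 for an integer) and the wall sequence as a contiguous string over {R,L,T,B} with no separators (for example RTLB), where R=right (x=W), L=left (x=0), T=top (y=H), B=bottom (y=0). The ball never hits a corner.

Final position: (11/2,0)
Wall sequence: BLTBTRB

1. t=1/2 → B at (7/2,0); v=(-1,2)
2. t=7/2 → L at (0,7); v=(1,2)
3. t=1/2 → T at (1/2,8); v=(1,-2)
4. t=4 → B at (9/2,0); v=(1,2)
5. t=4 → T at (17/2,8); v=(1,-2)
6. t=1/2 → R at (9,7); v=(-1,-2)
7. t=7/2 → B at (11/2,0); v=(-1,2)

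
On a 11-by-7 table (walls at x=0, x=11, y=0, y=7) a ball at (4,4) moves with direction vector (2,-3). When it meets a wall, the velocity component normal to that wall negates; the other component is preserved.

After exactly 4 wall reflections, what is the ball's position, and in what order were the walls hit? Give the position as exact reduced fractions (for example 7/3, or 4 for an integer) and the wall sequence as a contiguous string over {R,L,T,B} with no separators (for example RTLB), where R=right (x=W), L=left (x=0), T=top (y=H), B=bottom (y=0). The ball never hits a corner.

Final position: (6,0)
Wall sequence: BRTB

1. t=4/3 → B at (20/3,0); v=(2,3)
2. t=13/6 → R at (11,13/2); v=(-2,3)
3. t=1/6 → T at (32/3,7); v=(-2,-3)
4. t=7/3 → B at (6,0); v=(-2,3)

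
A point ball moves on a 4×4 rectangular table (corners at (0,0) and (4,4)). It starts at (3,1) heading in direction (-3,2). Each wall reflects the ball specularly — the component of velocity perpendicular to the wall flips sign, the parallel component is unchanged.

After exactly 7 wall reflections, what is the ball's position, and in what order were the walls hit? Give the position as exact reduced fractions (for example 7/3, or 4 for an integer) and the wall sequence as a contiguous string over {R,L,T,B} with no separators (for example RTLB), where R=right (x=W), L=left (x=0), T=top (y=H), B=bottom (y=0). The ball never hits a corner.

1. t=1 → L at (0,3); v=(3,2)
2. t=1/2 → T at (3/2,4); v=(3,-2)
3. t=5/6 → R at (4,7/3); v=(-3,-2)
4. t=7/6 → B at (1/2,0); v=(-3,2)
5. t=1/6 → L at (0,1/3); v=(3,2)
6. t=4/3 → R at (4,3); v=(-3,2)
7. t=1/2 → T at (5/2,4); v=(-3,-2)

Final position: (5/2,4)
Wall sequence: LTRBLRT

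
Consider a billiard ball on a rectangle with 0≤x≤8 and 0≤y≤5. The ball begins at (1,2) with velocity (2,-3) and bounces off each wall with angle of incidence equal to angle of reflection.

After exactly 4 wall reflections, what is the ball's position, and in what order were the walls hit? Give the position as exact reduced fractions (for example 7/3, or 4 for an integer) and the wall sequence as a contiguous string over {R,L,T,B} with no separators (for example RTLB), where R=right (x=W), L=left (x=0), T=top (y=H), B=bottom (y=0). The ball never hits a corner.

Final position: (7,0)
Wall sequence: BTRB

1. t=2/3 → B at (7/3,0); v=(2,3)
2. t=5/3 → T at (17/3,5); v=(2,-3)
3. t=7/6 → R at (8,3/2); v=(-2,-3)
4. t=1/2 → B at (7,0); v=(-2,3)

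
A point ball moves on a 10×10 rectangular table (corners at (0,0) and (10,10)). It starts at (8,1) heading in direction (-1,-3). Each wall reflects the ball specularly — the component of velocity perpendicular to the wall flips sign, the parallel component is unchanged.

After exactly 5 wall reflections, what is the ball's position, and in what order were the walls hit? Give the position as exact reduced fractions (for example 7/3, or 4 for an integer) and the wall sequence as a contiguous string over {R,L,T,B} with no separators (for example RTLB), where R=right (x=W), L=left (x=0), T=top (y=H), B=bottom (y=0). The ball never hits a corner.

1. t=1/3 → B at (23/3,0); v=(-1,3)
2. t=10/3 → T at (13/3,10); v=(-1,-3)
3. t=10/3 → B at (1,0); v=(-1,3)
4. t=1 → L at (0,3); v=(1,3)
5. t=7/3 → T at (7/3,10); v=(1,-3)

Final position: (7/3,10)
Wall sequence: BTBLT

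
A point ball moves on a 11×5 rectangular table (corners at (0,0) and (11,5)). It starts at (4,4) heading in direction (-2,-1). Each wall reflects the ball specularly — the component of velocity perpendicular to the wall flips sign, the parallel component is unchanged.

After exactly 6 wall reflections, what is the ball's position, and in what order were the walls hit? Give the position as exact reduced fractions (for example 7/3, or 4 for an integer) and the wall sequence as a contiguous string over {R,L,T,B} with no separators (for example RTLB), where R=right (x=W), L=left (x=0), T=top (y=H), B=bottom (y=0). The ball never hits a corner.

Final position: (2,0)
Wall sequence: LBRTLB

1. t=2 → L at (0,2); v=(2,-1)
2. t=2 → B at (4,0); v=(2,1)
3. t=7/2 → R at (11,7/2); v=(-2,1)
4. t=3/2 → T at (8,5); v=(-2,-1)
5. t=4 → L at (0,1); v=(2,-1)
6. t=1 → B at (2,0); v=(2,1)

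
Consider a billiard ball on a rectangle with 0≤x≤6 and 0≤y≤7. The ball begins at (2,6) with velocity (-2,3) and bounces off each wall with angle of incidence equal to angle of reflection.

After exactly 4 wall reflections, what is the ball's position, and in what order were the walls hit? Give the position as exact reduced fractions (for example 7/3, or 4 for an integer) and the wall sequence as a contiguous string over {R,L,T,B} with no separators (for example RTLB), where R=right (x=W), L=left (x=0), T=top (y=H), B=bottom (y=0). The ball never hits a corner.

1. t=1/3 → T at (4/3,7); v=(-2,-3)
2. t=2/3 → L at (0,5); v=(2,-3)
3. t=5/3 → B at (10/3,0); v=(2,3)
4. t=4/3 → R at (6,4); v=(-2,3)

Final position: (6,4)
Wall sequence: TLBR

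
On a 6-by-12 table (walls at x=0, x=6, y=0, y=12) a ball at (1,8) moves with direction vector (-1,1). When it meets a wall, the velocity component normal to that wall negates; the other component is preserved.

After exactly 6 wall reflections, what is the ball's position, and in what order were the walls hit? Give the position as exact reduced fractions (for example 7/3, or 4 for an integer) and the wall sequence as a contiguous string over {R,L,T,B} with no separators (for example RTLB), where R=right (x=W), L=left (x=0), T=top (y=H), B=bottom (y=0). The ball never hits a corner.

Final position: (6,3)
Wall sequence: LTRLBR

1. t=1 → L at (0,9); v=(1,1)
2. t=3 → T at (3,12); v=(1,-1)
3. t=3 → R at (6,9); v=(-1,-1)
4. t=6 → L at (0,3); v=(1,-1)
5. t=3 → B at (3,0); v=(1,1)
6. t=3 → R at (6,3); v=(-1,1)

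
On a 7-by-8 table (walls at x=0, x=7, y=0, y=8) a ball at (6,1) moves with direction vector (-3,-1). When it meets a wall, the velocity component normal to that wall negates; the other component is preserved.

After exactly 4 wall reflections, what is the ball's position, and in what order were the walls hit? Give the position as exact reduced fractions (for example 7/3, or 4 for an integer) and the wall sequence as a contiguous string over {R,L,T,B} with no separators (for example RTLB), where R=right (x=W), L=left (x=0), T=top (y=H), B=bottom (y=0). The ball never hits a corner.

1. t=1 → B at (3,0); v=(-3,1)
2. t=1 → L at (0,1); v=(3,1)
3. t=7/3 → R at (7,10/3); v=(-3,1)
4. t=7/3 → L at (0,17/3); v=(3,1)

Final position: (0,17/3)
Wall sequence: BLRL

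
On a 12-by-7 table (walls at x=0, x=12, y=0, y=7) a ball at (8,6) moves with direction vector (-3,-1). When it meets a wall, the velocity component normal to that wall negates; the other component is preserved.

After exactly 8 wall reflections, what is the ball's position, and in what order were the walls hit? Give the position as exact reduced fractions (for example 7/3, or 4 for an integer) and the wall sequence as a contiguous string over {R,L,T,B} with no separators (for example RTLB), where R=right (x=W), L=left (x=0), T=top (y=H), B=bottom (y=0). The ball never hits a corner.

Final position: (4,0)
Wall sequence: LBRLTRLB

1. t=8/3 → L at (0,10/3); v=(3,-1)
2. t=10/3 → B at (10,0); v=(3,1)
3. t=2/3 → R at (12,2/3); v=(-3,1)
4. t=4 → L at (0,14/3); v=(3,1)
5. t=7/3 → T at (7,7); v=(3,-1)
6. t=5/3 → R at (12,16/3); v=(-3,-1)
7. t=4 → L at (0,4/3); v=(3,-1)
8. t=4/3 → B at (4,0); v=(3,1)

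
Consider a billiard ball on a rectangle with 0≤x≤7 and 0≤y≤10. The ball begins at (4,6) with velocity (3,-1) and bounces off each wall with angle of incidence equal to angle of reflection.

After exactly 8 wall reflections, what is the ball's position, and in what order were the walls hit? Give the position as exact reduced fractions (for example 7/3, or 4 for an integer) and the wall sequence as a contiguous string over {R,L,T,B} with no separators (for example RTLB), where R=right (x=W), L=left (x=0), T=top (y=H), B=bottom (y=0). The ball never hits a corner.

1. t=1 → R at (7,5); v=(-3,-1)
2. t=7/3 → L at (0,8/3); v=(3,-1)
3. t=7/3 → R at (7,1/3); v=(-3,-1)
4. t=1/3 → B at (6,0); v=(-3,1)
5. t=2 → L at (0,2); v=(3,1)
6. t=7/3 → R at (7,13/3); v=(-3,1)
7. t=7/3 → L at (0,20/3); v=(3,1)
8. t=7/3 → R at (7,9); v=(-3,1)

Final position: (7,9)
Wall sequence: RLRBLRLR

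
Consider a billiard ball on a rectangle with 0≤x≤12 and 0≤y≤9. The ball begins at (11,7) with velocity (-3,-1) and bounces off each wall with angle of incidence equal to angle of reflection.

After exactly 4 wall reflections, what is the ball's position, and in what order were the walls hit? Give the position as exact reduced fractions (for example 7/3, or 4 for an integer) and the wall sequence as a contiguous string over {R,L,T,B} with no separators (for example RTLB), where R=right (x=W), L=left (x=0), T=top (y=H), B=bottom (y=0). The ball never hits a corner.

Final position: (0,14/3)
Wall sequence: LBRL

1. t=11/3 → L at (0,10/3); v=(3,-1)
2. t=10/3 → B at (10,0); v=(3,1)
3. t=2/3 → R at (12,2/3); v=(-3,1)
4. t=4 → L at (0,14/3); v=(3,1)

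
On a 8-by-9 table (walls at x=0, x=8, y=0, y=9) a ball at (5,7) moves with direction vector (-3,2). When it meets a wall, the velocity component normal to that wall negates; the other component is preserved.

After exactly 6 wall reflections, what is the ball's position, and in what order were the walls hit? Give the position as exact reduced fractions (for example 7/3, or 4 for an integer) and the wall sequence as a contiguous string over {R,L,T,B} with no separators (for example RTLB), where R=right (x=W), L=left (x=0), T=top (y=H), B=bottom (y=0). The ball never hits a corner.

Final position: (8,25/3)
Wall sequence: TLRBLR

1. t=1 → T at (2,9); v=(-3,-2)
2. t=2/3 → L at (0,23/3); v=(3,-2)
3. t=8/3 → R at (8,7/3); v=(-3,-2)
4. t=7/6 → B at (9/2,0); v=(-3,2)
5. t=3/2 → L at (0,3); v=(3,2)
6. t=8/3 → R at (8,25/3); v=(-3,2)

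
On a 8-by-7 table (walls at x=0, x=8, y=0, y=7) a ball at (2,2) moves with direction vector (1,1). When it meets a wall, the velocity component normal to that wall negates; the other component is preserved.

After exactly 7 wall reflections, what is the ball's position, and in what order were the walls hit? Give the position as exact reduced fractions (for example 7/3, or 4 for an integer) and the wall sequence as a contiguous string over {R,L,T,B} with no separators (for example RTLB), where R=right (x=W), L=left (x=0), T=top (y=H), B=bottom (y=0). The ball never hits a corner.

Final position: (4,0)
Wall sequence: TRBLTRB

1. t=5 → T at (7,7); v=(1,-1)
2. t=1 → R at (8,6); v=(-1,-1)
3. t=6 → B at (2,0); v=(-1,1)
4. t=2 → L at (0,2); v=(1,1)
5. t=5 → T at (5,7); v=(1,-1)
6. t=3 → R at (8,4); v=(-1,-1)
7. t=4 → B at (4,0); v=(-1,1)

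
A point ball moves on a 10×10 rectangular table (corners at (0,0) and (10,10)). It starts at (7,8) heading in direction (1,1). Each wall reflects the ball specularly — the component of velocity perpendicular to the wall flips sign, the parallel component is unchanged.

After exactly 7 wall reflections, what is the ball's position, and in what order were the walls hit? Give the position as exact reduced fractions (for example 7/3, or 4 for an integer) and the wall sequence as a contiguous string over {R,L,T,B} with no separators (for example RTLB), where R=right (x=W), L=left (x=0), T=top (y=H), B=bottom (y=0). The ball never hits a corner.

1. t=2 → T at (9,10); v=(1,-1)
2. t=1 → R at (10,9); v=(-1,-1)
3. t=9 → B at (1,0); v=(-1,1)
4. t=1 → L at (0,1); v=(1,1)
5. t=9 → T at (9,10); v=(1,-1)
6. t=1 → R at (10,9); v=(-1,-1)
7. t=9 → B at (1,0); v=(-1,1)

Final position: (1,0)
Wall sequence: TRBLTRB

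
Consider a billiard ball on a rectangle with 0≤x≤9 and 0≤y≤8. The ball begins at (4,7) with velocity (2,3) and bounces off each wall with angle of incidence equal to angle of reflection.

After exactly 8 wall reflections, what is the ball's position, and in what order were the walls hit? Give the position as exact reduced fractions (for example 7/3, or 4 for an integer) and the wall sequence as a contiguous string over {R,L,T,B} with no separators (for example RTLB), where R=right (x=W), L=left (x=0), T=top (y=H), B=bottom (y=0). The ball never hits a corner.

1. t=1/3 → T at (14/3,8); v=(2,-3)
2. t=13/6 → R at (9,3/2); v=(-2,-3)
3. t=1/2 → B at (8,0); v=(-2,3)
4. t=8/3 → T at (8/3,8); v=(-2,-3)
5. t=4/3 → L at (0,4); v=(2,-3)
6. t=4/3 → B at (8/3,0); v=(2,3)
7. t=8/3 → T at (8,8); v=(2,-3)
8. t=1/2 → R at (9,13/2); v=(-2,-3)

Final position: (9,13/2)
Wall sequence: TRBTLBTR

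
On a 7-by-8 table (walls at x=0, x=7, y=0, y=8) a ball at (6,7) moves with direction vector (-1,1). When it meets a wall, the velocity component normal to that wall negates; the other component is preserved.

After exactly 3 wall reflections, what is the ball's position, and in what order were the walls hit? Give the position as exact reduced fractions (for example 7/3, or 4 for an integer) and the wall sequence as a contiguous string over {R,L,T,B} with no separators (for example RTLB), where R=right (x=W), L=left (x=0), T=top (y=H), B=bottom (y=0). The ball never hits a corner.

1. t=1 → T at (5,8); v=(-1,-1)
2. t=5 → L at (0,3); v=(1,-1)
3. t=3 → B at (3,0); v=(1,1)

Final position: (3,0)
Wall sequence: TLB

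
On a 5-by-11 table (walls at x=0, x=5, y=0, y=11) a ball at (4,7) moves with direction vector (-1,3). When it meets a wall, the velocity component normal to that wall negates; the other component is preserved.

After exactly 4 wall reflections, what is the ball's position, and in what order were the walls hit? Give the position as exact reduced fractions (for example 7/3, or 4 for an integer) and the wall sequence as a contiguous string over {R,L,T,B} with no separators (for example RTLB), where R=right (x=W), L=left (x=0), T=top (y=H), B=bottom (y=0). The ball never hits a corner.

Final position: (14/3,11)
Wall sequence: TLBT

1. t=4/3 → T at (8/3,11); v=(-1,-3)
2. t=8/3 → L at (0,3); v=(1,-3)
3. t=1 → B at (1,0); v=(1,3)
4. t=11/3 → T at (14/3,11); v=(1,-3)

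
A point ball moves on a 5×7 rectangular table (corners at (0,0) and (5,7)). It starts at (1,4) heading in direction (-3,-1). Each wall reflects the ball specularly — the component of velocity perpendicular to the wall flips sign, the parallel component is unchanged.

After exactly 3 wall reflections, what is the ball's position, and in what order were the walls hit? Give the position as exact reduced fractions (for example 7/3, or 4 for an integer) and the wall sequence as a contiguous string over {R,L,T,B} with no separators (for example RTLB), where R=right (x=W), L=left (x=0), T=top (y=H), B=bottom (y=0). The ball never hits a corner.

Final position: (0,1/3)
Wall sequence: LRL

1. t=1/3 → L at (0,11/3); v=(3,-1)
2. t=5/3 → R at (5,2); v=(-3,-1)
3. t=5/3 → L at (0,1/3); v=(3,-1)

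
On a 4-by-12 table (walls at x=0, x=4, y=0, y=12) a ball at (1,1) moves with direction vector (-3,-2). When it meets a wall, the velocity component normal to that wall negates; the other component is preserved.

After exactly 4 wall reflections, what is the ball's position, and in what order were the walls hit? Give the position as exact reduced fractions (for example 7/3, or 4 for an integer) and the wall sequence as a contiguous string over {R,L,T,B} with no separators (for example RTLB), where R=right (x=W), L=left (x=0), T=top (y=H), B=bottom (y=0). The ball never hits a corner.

Final position: (0,5)
Wall sequence: LBRL

1. t=1/3 → L at (0,1/3); v=(3,-2)
2. t=1/6 → B at (1/2,0); v=(3,2)
3. t=7/6 → R at (4,7/3); v=(-3,2)
4. t=4/3 → L at (0,5); v=(3,2)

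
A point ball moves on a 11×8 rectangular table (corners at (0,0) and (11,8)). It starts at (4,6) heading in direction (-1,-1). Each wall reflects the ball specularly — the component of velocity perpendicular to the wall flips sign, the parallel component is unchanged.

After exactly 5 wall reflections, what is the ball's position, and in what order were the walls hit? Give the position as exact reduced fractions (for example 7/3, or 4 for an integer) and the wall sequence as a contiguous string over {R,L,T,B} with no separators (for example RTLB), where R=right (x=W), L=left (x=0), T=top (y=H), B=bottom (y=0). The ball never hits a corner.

1. t=4 → L at (0,2); v=(1,-1)
2. t=2 → B at (2,0); v=(1,1)
3. t=8 → T at (10,8); v=(1,-1)
4. t=1 → R at (11,7); v=(-1,-1)
5. t=7 → B at (4,0); v=(-1,1)

Final position: (4,0)
Wall sequence: LBTRB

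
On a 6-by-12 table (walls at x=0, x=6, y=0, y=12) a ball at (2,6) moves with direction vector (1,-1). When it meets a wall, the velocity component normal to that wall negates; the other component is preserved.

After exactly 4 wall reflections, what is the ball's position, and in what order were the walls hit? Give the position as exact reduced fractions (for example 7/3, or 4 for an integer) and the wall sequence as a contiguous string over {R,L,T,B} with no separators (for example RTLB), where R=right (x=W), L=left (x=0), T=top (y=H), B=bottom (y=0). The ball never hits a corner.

1. t=4 → R at (6,2); v=(-1,-1)
2. t=2 → B at (4,0); v=(-1,1)
3. t=4 → L at (0,4); v=(1,1)
4. t=6 → R at (6,10); v=(-1,1)

Final position: (6,10)
Wall sequence: RBLR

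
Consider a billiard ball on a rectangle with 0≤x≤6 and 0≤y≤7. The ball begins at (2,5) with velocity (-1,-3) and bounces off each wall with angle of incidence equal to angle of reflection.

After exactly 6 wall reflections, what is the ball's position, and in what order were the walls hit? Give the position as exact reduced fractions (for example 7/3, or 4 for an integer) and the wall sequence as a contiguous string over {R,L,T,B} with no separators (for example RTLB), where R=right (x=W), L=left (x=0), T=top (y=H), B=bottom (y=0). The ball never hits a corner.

Final position: (16/3,7)
Wall sequence: BLTBRT

1. t=5/3 → B at (1/3,0); v=(-1,3)
2. t=1/3 → L at (0,1); v=(1,3)
3. t=2 → T at (2,7); v=(1,-3)
4. t=7/3 → B at (13/3,0); v=(1,3)
5. t=5/3 → R at (6,5); v=(-1,3)
6. t=2/3 → T at (16/3,7); v=(-1,-3)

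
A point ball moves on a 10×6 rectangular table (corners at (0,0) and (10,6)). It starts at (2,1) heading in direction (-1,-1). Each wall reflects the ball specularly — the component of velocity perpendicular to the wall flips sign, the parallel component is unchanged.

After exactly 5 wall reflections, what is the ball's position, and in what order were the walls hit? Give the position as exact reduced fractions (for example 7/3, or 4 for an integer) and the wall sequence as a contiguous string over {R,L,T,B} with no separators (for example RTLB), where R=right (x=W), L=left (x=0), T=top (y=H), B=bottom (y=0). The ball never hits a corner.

1. t=1 → B at (1,0); v=(-1,1)
2. t=1 → L at (0,1); v=(1,1)
3. t=5 → T at (5,6); v=(1,-1)
4. t=5 → R at (10,1); v=(-1,-1)
5. t=1 → B at (9,0); v=(-1,1)

Final position: (9,0)
Wall sequence: BLTRB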